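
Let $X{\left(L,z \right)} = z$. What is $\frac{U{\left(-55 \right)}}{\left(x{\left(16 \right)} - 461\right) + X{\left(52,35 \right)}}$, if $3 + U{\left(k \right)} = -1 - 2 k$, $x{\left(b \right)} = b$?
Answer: $- \frac{53}{205} \approx -0.25854$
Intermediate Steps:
$U{\left(k \right)} = -4 - 2 k$ ($U{\left(k \right)} = -3 - \left(1 + 2 k\right) = -4 - 2 k$)
$\frac{U{\left(-55 \right)}}{\left(x{\left(16 \right)} - 461\right) + X{\left(52,35 \right)}} = \frac{-4 - -110}{\left(16 - 461\right) + 35} = \frac{-4 + 110}{-445 + 35} = \frac{106}{-410} = 106 \left(- \frac{1}{410}\right) = - \frac{53}{205}$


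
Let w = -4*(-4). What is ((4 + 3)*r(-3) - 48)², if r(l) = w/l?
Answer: 65536/9 ≈ 7281.8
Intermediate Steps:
w = 16
r(l) = 16/l
((4 + 3)*r(-3) - 48)² = ((4 + 3)*(16/(-3)) - 48)² = (7*(16*(-⅓)) - 48)² = (7*(-16/3) - 48)² = (-112/3 - 48)² = (-256/3)² = 65536/9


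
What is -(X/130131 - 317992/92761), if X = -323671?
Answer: 71404662583/12071081691 ≈ 5.9154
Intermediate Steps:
-(X/130131 - 317992/92761) = -(-323671/130131 - 317992/92761) = -1*(-71404662583/12071081691) = 71404662583/12071081691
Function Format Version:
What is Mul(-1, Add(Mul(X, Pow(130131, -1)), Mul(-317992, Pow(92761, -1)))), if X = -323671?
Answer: Rational(71404662583, 12071081691) ≈ 5.9154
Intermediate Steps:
Mul(-1, Add(Mul(X, Pow(130131, -1)), Mul(-317992, Pow(92761, -1)))) = Mul(-1, Add(Mul(-323671, Pow(130131, -1)), Mul(-317992, Pow(92761, -1)))) = Mul(-1, Add(Mul(-323671, Rational(1, 130131)), Mul(-317992, Rational(1, 92761)))) = Mul(-1, Add(Rational(-323671, 130131), Rational(-317992, 92761))) = Mul(-1, Rational(-71404662583, 12071081691)) = Rational(71404662583, 12071081691)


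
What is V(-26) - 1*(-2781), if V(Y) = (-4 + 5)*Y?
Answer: 2755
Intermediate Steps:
V(Y) = Y (V(Y) = 1*Y = Y)
V(-26) - 1*(-2781) = -26 - 1*(-2781) = -26 + 2781 = 2755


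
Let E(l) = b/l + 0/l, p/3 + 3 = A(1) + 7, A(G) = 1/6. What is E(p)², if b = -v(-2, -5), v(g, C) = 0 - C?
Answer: 4/25 ≈ 0.16000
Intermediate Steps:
v(g, C) = -C
b = -5 (b = -(-1)*(-5) = -1*5 = -5)
A(G) = ⅙
p = 25/2 (p = -9 + 3*(⅙ + 7) = -9 + 3*(43/6) = -9 + 43/2 = 25/2 ≈ 12.500)
E(l) = -5/l (E(l) = -5/l + 0/l = -5/l + 0 = -5/l)
E(p)² = (-5/25/2)² = (-5*2/25)² = (-⅖)² = 4/25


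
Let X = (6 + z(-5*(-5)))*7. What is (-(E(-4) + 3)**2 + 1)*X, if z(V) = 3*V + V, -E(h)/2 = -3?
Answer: -59360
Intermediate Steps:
E(h) = 6 (E(h) = -2*(-3) = 6)
z(V) = 4*V
X = 742 (X = (6 + 4*(-5*(-5)))*7 = (6 + 4*25)*7 = (6 + 100)*7 = 106*7 = 742)
(-(E(-4) + 3)**2 + 1)*X = (-(6 + 3)**2 + 1)*742 = (-1*9**2 + 1)*742 = (-1*81 + 1)*742 = (-81 + 1)*742 = -80*742 = -59360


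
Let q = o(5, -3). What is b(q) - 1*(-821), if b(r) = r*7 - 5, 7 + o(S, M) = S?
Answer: 802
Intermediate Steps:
o(S, M) = -7 + S
q = -2 (q = -7 + 5 = -2)
b(r) = -5 + 7*r (b(r) = 7*r - 5 = -5 + 7*r)
b(q) - 1*(-821) = (-5 + 7*(-2)) - 1*(-821) = (-5 - 14) + 821 = -19 + 821 = 802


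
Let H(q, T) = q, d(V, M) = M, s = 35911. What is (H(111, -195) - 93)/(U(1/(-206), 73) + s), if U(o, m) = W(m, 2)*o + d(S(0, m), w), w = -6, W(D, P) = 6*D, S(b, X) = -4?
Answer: 927/1848998 ≈ 0.00050135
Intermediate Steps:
U(o, m) = -6 + 6*m*o (U(o, m) = (6*m)*o - 6 = 6*m*o - 6 = -6 + 6*m*o)
(H(111, -195) - 93)/(U(1/(-206), 73) + s) = (111 - 93)/((-6 + 6*73/(-206)) + 35911) = 18/((-6 + 6*73*(-1/206)) + 35911) = 18/((-6 - 219/103) + 35911) = 18/(-837/103 + 35911) = 18/(3697996/103) = 18*(103/3697996) = 927/1848998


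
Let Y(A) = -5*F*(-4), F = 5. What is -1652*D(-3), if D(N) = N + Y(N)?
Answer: -160244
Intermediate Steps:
Y(A) = 100 (Y(A) = -5*5*(-4) = -25*(-4) = 100)
D(N) = 100 + N (D(N) = N + 100 = 100 + N)
-1652*D(-3) = -1652*(100 - 3) = -1652*97 = -160244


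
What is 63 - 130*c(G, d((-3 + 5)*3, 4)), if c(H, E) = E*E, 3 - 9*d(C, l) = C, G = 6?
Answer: 437/9 ≈ 48.556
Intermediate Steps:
d(C, l) = 1/3 - C/9
c(H, E) = E**2
63 - 130*c(G, d((-3 + 5)*3, 4)) = 63 - 130*(1/3 - (-3 + 5)*3/9)**2 = 63 - 130*(1/3 - 2*3/9)**2 = 63 - 130*(1/3 - 1/9*6)**2 = 63 - 130*(1/3 - 2/3)**2 = 63 - 130*(-1/3)**2 = 63 - 130*1/9 = 63 - 130/9 = 437/9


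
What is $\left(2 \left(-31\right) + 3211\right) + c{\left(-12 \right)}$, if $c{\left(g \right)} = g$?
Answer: $3137$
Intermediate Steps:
$\left(2 \left(-31\right) + 3211\right) + c{\left(-12 \right)} = \left(2 \left(-31\right) + 3211\right) - 12 = \left(-62 + 3211\right) - 12 = 3149 - 12 = 3137$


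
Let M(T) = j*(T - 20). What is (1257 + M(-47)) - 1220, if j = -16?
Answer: 1109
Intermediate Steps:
M(T) = 320 - 16*T (M(T) = -16*(T - 20) = -16*(-20 + T) = 320 - 16*T)
(1257 + M(-47)) - 1220 = (1257 + (320 - 16*(-47))) - 1220 = (1257 + (320 + 752)) - 1220 = (1257 + 1072) - 1220 = 2329 - 1220 = 1109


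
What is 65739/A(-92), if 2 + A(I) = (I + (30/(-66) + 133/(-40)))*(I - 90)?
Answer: 4820860/1278191 ≈ 3.7716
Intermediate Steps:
A(I) = -2 + (-90 + I)*(-1663/440 + I) (A(I) = -2 + (I + (30/(-66) + 133/(-40)))*(I - 90) = -2 + (I + (30*(-1/66) + 133*(-1/40)))*(-90 + I) = -2 + (I + (-5/11 - 133/40))*(-90 + I) = -2 + (I - 1663/440)*(-90 + I) = -2 + (-1663/440 + I)*(-90 + I) = -2 + (-90 + I)*(-1663/440 + I))
65739/A(-92) = 65739/(14879/44 + (-92)**2 - 41263/440*(-92)) = 65739/(14879/44 + 8464 + 949049/110) = 65739/(3834573/220) = 65739*(220/3834573) = 4820860/1278191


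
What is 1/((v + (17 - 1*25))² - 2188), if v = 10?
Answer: -1/2184 ≈ -0.00045788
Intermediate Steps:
1/((v + (17 - 1*25))² - 2188) = 1/((10 + (17 - 1*25))² - 2188) = 1/((10 + (17 - 25))² - 2188) = 1/((10 - 8)² - 2188) = 1/(2² - 2188) = 1/(4 - 2188) = 1/(-2184) = -1/2184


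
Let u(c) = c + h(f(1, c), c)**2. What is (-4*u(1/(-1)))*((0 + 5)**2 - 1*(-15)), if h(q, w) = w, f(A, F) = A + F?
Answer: 0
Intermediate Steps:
u(c) = c + c**2
(-4*u(1/(-1)))*((0 + 5)**2 - 1*(-15)) = (-4*(1 + 1/(-1))/(-1))*((0 + 5)**2 - 1*(-15)) = (-(-4)*(1 - 1))*(5**2 + 15) = (-(-4)*0)*(25 + 15) = -4*0*40 = 0*40 = 0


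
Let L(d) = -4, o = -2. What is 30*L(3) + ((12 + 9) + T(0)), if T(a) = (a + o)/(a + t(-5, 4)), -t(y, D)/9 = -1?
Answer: -893/9 ≈ -99.222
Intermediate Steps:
t(y, D) = 9 (t(y, D) = -9*(-1) = 9)
T(a) = (-2 + a)/(9 + a) (T(a) = (a - 2)/(a + 9) = (-2 + a)/(9 + a))
30*L(3) + ((12 + 9) + T(0)) = 30*(-4) + ((12 + 9) + (-2 + 0)/(9 + 0)) = -120 + (21 - 2/9) = -120 + 187/9 = -893/9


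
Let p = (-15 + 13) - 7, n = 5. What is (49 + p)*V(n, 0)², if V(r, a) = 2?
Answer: 160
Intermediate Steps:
p = -9 (p = -2 - 7 = -9)
(49 + p)*V(n, 0)² = (49 - 9)*2² = 40*4 = 160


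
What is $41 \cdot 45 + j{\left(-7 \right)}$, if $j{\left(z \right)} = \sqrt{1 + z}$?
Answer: $1845 + i \sqrt{6} \approx 1845.0 + 2.4495 i$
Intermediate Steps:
$41 \cdot 45 + j{\left(-7 \right)} = 41 \cdot 45 + \sqrt{1 - 7} = 1845 + \sqrt{-6} = 1845 + i \sqrt{6}$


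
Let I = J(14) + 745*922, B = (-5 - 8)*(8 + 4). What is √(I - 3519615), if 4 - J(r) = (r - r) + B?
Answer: I*√2832565 ≈ 1683.0*I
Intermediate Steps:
B = -156 (B = -13*12 = -156)
J(r) = 160 (J(r) = 4 - ((r - r) - 156) = 4 - (0 - 156) = 4 - 1*(-156) = 4 + 156 = 160)
I = 687050 (I = 160 + 745*922 = 160 + 686890 = 687050)
√(I - 3519615) = √(687050 - 3519615) = √(-2832565) = I*√2832565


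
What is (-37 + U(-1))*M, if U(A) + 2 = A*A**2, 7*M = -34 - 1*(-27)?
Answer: 40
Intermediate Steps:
M = -1 (M = (-34 - 1*(-27))/7 = (-34 + 27)/7 = (1/7)*(-7) = -1)
U(A) = -2 + A**3 (U(A) = -2 + A*A**2 = -2 + A**3)
(-37 + U(-1))*M = (-37 + (-2 + (-1)**3))*(-1) = (-37 + (-2 - 1))*(-1) = (-37 - 3)*(-1) = -40*(-1) = 40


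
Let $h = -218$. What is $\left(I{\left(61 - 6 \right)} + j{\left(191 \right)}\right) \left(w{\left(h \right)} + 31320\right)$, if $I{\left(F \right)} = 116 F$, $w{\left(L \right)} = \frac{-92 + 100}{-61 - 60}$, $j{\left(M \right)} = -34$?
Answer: $\frac{24049512352}{121} \approx 1.9876 \cdot 10^{8}$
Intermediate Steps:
$w{\left(L \right)} = - \frac{8}{121}$ ($w{\left(L \right)} = \frac{8}{-121} = 8 \left(- \frac{1}{121}\right) = - \frac{8}{121}$)
$\left(I{\left(61 - 6 \right)} + j{\left(191 \right)}\right) \left(w{\left(h \right)} + 31320\right) = \left(116 \left(61 - 6\right) - 34\right) \left(- \frac{8}{121} + 31320\right) = \left(116 \cdot 55 - 34\right) \frac{3789712}{121} = \left(6380 - 34\right) \frac{3789712}{121} = 6346 \cdot \frac{3789712}{121} = \frac{24049512352}{121}$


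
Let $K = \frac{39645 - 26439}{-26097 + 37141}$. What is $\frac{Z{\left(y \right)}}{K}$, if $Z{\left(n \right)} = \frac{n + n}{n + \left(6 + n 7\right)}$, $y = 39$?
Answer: $\frac{71786}{349959} \approx 0.20513$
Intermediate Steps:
$Z{\left(n \right)} = \frac{2 n}{6 + 8 n}$ ($Z{\left(n \right)} = \frac{2 n}{n + \left(6 + 7 n\right)} = \frac{2 n}{6 + 8 n}$)
$K = \frac{6603}{5522}$ ($K = \frac{13206}{11044} = 13206 \cdot \frac{1}{11044} = \frac{6603}{5522} \approx 1.1958$)
$\frac{Z{\left(y \right)}}{K} = \frac{39 \frac{1}{3 + 4 \cdot 39}}{\frac{6603}{5522}} = \frac{39}{3 + 156} \cdot \frac{5522}{6603} = \frac{39}{159} \cdot \frac{5522}{6603} = 39 \cdot \frac{1}{159} \cdot \frac{5522}{6603} = \frac{13}{53} \cdot \frac{5522}{6603} = \frac{71786}{349959}$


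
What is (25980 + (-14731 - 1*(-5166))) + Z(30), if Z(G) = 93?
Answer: 16508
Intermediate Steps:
(25980 + (-14731 - 1*(-5166))) + Z(30) = (25980 + (-14731 - 1*(-5166))) + 93 = (25980 + (-14731 + 5166)) + 93 = (25980 - 9565) + 93 = 16415 + 93 = 16508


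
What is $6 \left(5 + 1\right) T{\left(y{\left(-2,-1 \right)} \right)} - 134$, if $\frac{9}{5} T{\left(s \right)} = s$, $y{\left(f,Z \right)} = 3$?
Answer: $-74$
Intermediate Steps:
$T{\left(s \right)} = \frac{5 s}{9}$
$6 \left(5 + 1\right) T{\left(y{\left(-2,-1 \right)} \right)} - 134 = 6 \left(5 + 1\right) \frac{5}{9} \cdot 3 - 134 = 6 \cdot 6 \cdot \frac{5}{3} - 134 = 36 \cdot \frac{5}{3} - 134 = 60 - 134 = -74$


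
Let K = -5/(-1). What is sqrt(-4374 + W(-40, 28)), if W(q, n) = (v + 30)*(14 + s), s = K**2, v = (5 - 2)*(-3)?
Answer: 3*I*sqrt(395) ≈ 59.624*I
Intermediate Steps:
K = 5 (K = -5*(-1) = 5)
v = -9 (v = 3*(-3) = -9)
s = 25 (s = 5**2 = 25)
W(q, n) = 819 (W(q, n) = (-9 + 30)*(14 + 25) = 21*39 = 819)
sqrt(-4374 + W(-40, 28)) = sqrt(-4374 + 819) = sqrt(-3555) = 3*I*sqrt(395)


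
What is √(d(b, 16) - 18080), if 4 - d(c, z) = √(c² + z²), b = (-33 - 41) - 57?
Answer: √(-18076 - √17417) ≈ 134.94*I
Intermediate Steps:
b = -131 (b = -74 - 57 = -131)
d(c, z) = 4 - √(c² + z²)
√(d(b, 16) - 18080) = √((4 - √((-131)² + 16²)) - 18080) = √((4 - √(17161 + 256)) - 18080) = √((4 - √17417) - 18080) = √(-18076 - √17417)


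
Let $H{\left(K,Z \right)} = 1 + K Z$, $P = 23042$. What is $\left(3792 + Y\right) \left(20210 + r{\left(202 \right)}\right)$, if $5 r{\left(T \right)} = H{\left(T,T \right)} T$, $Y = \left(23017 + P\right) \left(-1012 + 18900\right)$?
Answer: $1374880282970688$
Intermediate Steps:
$Y = 823903392$ ($Y = \left(23017 + 23042\right) \left(-1012 + 18900\right) = 46059 \cdot 17888 = 823903392$)
$r{\left(T \right)} = \frac{T \left(1 + T^{2}\right)}{5}$ ($r{\left(T \right)} = \frac{\left(1 + T T\right) T}{5} = \frac{\left(1 + T^{2}\right) T}{5} = \frac{T \left(1 + T^{2}\right)}{5}$)
$\left(3792 + Y\right) \left(20210 + r{\left(202 \right)}\right) = \left(3792 + 823903392\right) \left(20210 + \frac{1}{5} \cdot 202 \left(1 + 202^{2}\right)\right) = 823907184 \left(20210 + \frac{1}{5} \cdot 202 \left(1 + 40804\right)\right) = 823907184 \left(20210 + \frac{1}{5} \cdot 202 \cdot 40805\right) = 823907184 \left(20210 + 1648522\right) = 823907184 \cdot 1668732 = 1374880282970688$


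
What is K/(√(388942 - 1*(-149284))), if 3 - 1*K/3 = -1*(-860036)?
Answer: -2580099*√538226/538226 ≈ -3516.9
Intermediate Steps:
K = -2580099 (K = 9 - (-3)*(-860036) = 9 - 3*860036 = 9 - 2580108 = -2580099)
K/(√(388942 - 1*(-149284))) = -2580099/√(388942 - 1*(-149284)) = -2580099/√(388942 + 149284) = -2580099*√538226/538226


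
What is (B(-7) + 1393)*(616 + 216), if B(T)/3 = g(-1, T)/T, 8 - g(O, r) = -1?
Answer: 8090368/7 ≈ 1.1558e+6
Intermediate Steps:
g(O, r) = 9 (g(O, r) = 8 - 1*(-1) = 8 + 1 = 9)
B(T) = 27/T (B(T) = 3*(9/T) = 27/T)
(B(-7) + 1393)*(616 + 216) = (27/(-7) + 1393)*(616 + 216) = (27*(-⅐) + 1393)*832 = (-27/7 + 1393)*832 = (9724/7)*832 = 8090368/7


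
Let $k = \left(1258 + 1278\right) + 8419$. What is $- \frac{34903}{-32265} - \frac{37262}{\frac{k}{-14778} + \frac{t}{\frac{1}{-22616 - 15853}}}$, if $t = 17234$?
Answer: $\frac{341977843473771269}{316114427648921895} \approx 1.0818$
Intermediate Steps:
$k = 10955$ ($k = 2536 + 8419 = 10955$)
$- \frac{34903}{-32265} - \frac{37262}{\frac{k}{-14778} + \frac{t}{\frac{1}{-22616 - 15853}}} = - \frac{34903}{-32265} - \frac{37262}{\frac{10955}{-14778} + \frac{17234}{\frac{1}{-22616 - 15853}}} = \left(-34903\right) \left(- \frac{1}{32265}\right) - \frac{37262}{10955 \left(- \frac{1}{14778}\right) + \frac{17234}{\frac{1}{-38469}}} = \frac{34903}{32265} - \frac{37262}{- \frac{10955}{14778} + \frac{17234}{- \frac{1}{38469}}} = \frac{34903}{32265} - \frac{37262}{- \frac{10955}{14778} + 17234 \left(-38469\right)} = \frac{34903}{32265} - \frac{37262}{- \frac{10955}{14778} - 662974746} = \frac{34903}{32265} - \frac{37262}{- \frac{9797440807343}{14778}} = \frac{34903}{32265} - - \frac{550657836}{9797440807343} = \frac{34903}{32265} + \frac{550657836}{9797440807343} = \frac{341977843473771269}{316114427648921895}$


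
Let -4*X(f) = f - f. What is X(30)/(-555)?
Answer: 0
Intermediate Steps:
X(f) = 0 (X(f) = -(f - f)/4 = -1/4*0 = 0)
X(30)/(-555) = 0/(-555) = 0*(-1/555) = 0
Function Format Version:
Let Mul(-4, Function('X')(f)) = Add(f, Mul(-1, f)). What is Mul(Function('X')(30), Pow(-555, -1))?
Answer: 0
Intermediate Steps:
Function('X')(f) = 0 (Function('X')(f) = Mul(Rational(-1, 4), Add(f, Mul(-1, f))) = Mul(Rational(-1, 4), 0) = 0)
Mul(Function('X')(30), Pow(-555, -1)) = Mul(0, Pow(-555, -1)) = Mul(0, Rational(-1, 555)) = 0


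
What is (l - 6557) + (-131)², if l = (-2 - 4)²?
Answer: 10640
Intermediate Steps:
l = 36 (l = (-6)² = 36)
(l - 6557) + (-131)² = (36 - 6557) + (-131)² = -6521 + 17161 = 10640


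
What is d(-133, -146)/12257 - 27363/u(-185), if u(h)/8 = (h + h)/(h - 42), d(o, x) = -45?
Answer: -76133275257/36280720 ≈ -2098.4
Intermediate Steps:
u(h) = 16*h/(-42 + h) (u(h) = 8*((h + h)/(h - 42)) = 8*((2*h)/(-42 + h)) = 8*(2*h/(-42 + h)) = 16*h/(-42 + h))
d(-133, -146)/12257 - 27363/u(-185) = -45/12257 - 27363/(16*(-185)/(-42 - 185)) = -45*1/12257 - 27363/(16*(-185)/(-227)) = -45/12257 - 27363/(16*(-185)*(-1/227)) = -45/12257 - 27363/2960/227 = -45/12257 - 27363*227/2960 = -45/12257 - 6211401/2960 = -76133275257/36280720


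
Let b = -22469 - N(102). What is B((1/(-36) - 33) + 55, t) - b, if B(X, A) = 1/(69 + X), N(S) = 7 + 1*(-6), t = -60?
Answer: 73589286/3275 ≈ 22470.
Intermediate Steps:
N(S) = 1 (N(S) = 7 - 6 = 1)
b = -22470 (b = -22469 - 1*1 = -22469 - 1 = -22470)
B((1/(-36) - 33) + 55, t) - b = 1/(69 + ((1/(-36) - 33) + 55)) - 1*(-22470) = 1/(69 + ((-1/36 - 33) + 55)) + 22470 = 1/(69 + (-1189/36 + 55)) + 22470 = 1/(69 + 791/36) + 22470 = 1/(3275/36) + 22470 = 36/3275 + 22470 = 73589286/3275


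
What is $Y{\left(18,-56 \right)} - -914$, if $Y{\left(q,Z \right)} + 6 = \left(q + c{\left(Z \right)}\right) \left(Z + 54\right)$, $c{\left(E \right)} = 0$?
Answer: $872$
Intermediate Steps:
$Y{\left(q,Z \right)} = -6 + q \left(54 + Z\right)$ ($Y{\left(q,Z \right)} = -6 + \left(q + 0\right) \left(Z + 54\right) = -6 + q \left(54 + Z\right)$)
$Y{\left(18,-56 \right)} - -914 = \left(-6 + 54 \cdot 18 - 1008\right) - -914 = \left(-6 + 972 - 1008\right) + 914 = -42 + 914 = 872$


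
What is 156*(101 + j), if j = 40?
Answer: 21996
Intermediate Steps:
156*(101 + j) = 156*(101 + 40) = 156*141 = 21996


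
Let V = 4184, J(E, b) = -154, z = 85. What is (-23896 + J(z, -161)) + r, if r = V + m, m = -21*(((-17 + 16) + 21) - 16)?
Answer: -19950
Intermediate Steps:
m = -84 (m = -21*((-1 + 21) - 16) = -21*(20 - 16) = -21*4 = -84)
r = 4100 (r = 4184 - 84 = 4100)
(-23896 + J(z, -161)) + r = (-23896 - 154) + 4100 = -24050 + 4100 = -19950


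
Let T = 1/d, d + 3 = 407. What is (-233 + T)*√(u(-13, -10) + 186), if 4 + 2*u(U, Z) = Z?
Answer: -94131*√179/404 ≈ -3117.3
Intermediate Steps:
d = 404 (d = -3 + 407 = 404)
u(U, Z) = -2 + Z/2
T = 1/404 ≈ 0.0024752
(-233 + T)*√(u(-13, -10) + 186) = (-233 + 1/404)*√((-2 + (½)*(-10)) + 186) = -94131*√((-2 - 5) + 186)/404 = -94131*√(-7 + 186)/404 = -94131*√179/404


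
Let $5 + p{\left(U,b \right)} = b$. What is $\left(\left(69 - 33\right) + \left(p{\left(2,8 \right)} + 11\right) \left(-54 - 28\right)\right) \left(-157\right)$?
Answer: $174584$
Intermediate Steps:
$p{\left(U,b \right)} = -5 + b$
$\left(\left(69 - 33\right) + \left(p{\left(2,8 \right)} + 11\right) \left(-54 - 28\right)\right) \left(-157\right) = \left(\left(69 - 33\right) + \left(\left(-5 + 8\right) + 11\right) \left(-54 - 28\right)\right) \left(-157\right) = \left(36 + \left(3 + 11\right) \left(-82\right)\right) \left(-157\right) = \left(36 + 14 \left(-82\right)\right) \left(-157\right) = \left(36 - 1148\right) \left(-157\right) = \left(-1112\right) \left(-157\right) = 174584$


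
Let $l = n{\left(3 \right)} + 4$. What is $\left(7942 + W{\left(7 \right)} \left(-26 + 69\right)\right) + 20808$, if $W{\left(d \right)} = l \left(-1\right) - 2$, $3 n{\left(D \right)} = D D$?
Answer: $28363$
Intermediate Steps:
$n{\left(D \right)} = \frac{D^{2}}{3}$ ($n{\left(D \right)} = \frac{D D}{3} = \frac{D^{2}}{3}$)
$l = 7$ ($l = \frac{3^{2}}{3} + 4 = \frac{1}{3} \cdot 9 + 4 = 3 + 4 = 7$)
$W{\left(d \right)} = -9$ ($W{\left(d \right)} = 7 \left(-1\right) - 2 = -7 - 2 = -9$)
$\left(7942 + W{\left(7 \right)} \left(-26 + 69\right)\right) + 20808 = \left(7942 - 9 \left(-26 + 69\right)\right) + 20808 = \left(7942 - 387\right) + 20808 = 7555 + 20808 = 28363$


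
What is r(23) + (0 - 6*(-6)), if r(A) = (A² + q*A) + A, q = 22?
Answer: 1094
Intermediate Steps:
r(A) = A² + 23*A (r(A) = (A² + 22*A) + A = A² + 23*A)
r(23) + (0 - 6*(-6)) = 23*(23 + 23) + (0 - 6*(-6)) = 23*46 + (0 + 36) = 1058 + 36 = 1094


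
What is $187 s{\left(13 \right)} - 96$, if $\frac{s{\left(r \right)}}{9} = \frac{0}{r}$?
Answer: $-96$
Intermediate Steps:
$s{\left(r \right)} = 0$ ($s{\left(r \right)} = 9 \frac{0}{r} = 9 \cdot 0 = 0$)
$187 s{\left(13 \right)} - 96 = 187 \cdot 0 - 96 = 0 - 96 = -96$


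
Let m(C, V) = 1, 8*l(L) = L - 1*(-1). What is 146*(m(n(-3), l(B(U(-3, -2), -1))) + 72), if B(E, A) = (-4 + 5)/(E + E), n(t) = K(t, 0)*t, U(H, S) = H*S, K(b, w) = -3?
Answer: 10658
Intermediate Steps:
n(t) = -3*t
B(E, A) = 1/(2*E)
l(L) = 1/8 + L/8 (l(L) = (L - 1*(-1))/8 = (L + 1)/8 = (1 + L)/8 = 1/8 + L/8)
146*(m(n(-3), l(B(U(-3, -2), -1))) + 72) = 146*(1 + 72) = 146*73 = 10658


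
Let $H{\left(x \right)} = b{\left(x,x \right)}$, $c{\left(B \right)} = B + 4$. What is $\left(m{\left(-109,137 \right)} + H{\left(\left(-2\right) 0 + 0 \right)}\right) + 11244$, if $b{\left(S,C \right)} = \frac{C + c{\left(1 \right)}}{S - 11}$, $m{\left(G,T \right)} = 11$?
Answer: $\frac{123800}{11} \approx 11255.0$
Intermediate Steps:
$c{\left(B \right)} = 4 + B$
$b{\left(S,C \right)} = \frac{5 + C}{-11 + S}$ ($b{\left(S,C \right)} = \frac{C + \left(4 + 1\right)}{S - 11} = \frac{C + 5}{-11 + S} = \frac{5 + C}{-11 + S}$)
$H{\left(x \right)} = \frac{5 + x}{-11 + x}$
$\left(m{\left(-109,137 \right)} + H{\left(\left(-2\right) 0 + 0 \right)}\right) + 11244 = \left(11 + \frac{5 + \left(\left(-2\right) 0 + 0\right)}{-11 + \left(\left(-2\right) 0 + 0\right)}\right) + 11244 = \left(11 + \frac{5 + \left(0 + 0\right)}{-11 + \left(0 + 0\right)}\right) + 11244 = \left(11 + \frac{5 + 0}{-11 + 0}\right) + 11244 = \left(11 + \frac{1}{-11} \cdot 5\right) + 11244 = \left(11 - \frac{5}{11}\right) + 11244 = \frac{116}{11} + 11244 = \frac{123800}{11}$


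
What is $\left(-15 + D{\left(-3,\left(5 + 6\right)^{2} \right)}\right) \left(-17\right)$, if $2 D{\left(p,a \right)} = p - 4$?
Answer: $\frac{629}{2} \approx 314.5$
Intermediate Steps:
$D{\left(p,a \right)} = -2 + \frac{p}{2}$ ($D{\left(p,a \right)} = \frac{p - 4}{2} = \frac{-4 + p}{2} = -2 + \frac{p}{2}$)
$\left(-15 + D{\left(-3,\left(5 + 6\right)^{2} \right)}\right) \left(-17\right) = \left(-15 + \left(-2 + \frac{1}{2} \left(-3\right)\right)\right) \left(-17\right) = \left(-15 - \frac{7}{2}\right) \left(-17\right) = \left(- \frac{37}{2}\right) \left(-17\right) = \frac{629}{2}$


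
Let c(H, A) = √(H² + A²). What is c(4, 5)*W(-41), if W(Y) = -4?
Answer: -4*√41 ≈ -25.612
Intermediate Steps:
c(H, A) = √(A² + H²)
c(4, 5)*W(-41) = √(5² + 4²)*(-4) = √(25 + 16)*(-4) = √41*(-4) = -4*√41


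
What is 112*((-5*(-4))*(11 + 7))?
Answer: 40320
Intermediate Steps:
112*((-5*(-4))*(11 + 7)) = 112*(20*18) = 112*360 = 40320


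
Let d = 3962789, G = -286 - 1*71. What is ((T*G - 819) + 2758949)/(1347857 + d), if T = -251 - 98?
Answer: 2882723/5310646 ≈ 0.54282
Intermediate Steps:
G = -357 (G = -286 - 71 = -357)
T = -349
((T*G - 819) + 2758949)/(1347857 + d) = ((-349*(-357) - 819) + 2758949)/(1347857 + 3962789) = ((124593 - 819) + 2758949)/5310646 = (123774 + 2758949)*(1/5310646) = 2882723*(1/5310646) = 2882723/5310646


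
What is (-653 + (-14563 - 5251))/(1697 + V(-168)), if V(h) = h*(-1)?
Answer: -20467/1865 ≈ -10.974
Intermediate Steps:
V(h) = -h
(-653 + (-14563 - 5251))/(1697 + V(-168)) = (-653 + (-14563 - 5251))/(1697 - 1*(-168)) = (-653 - 19814)/(1697 + 168) = -20467/1865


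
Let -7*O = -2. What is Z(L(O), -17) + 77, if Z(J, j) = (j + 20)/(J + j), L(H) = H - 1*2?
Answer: 10066/131 ≈ 76.840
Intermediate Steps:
O = 2/7 (O = -⅐*(-2) = 2/7 ≈ 0.28571)
L(H) = -2 + H (L(H) = H - 2 = -2 + H)
Z(J, j) = (20 + j)/(J + j)
Z(L(O), -17) + 77 = (20 - 17)/((-2 + 2/7) - 17) + 77 = 3/(-12/7 - 17) + 77 = 3/(-131/7) + 77 = -7/131*3 + 77 = -21/131 + 77 = 10066/131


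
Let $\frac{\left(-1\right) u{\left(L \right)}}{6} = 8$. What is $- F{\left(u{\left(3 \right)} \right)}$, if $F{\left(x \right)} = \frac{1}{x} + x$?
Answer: $\frac{2305}{48} \approx 48.021$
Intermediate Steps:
$u{\left(L \right)} = -48$ ($u{\left(L \right)} = \left(-6\right) 8 = -48$)
$F{\left(x \right)} = x + \frac{1}{x}$
$- F{\left(u{\left(3 \right)} \right)} = - (-48 + \frac{1}{-48}) = - (-48 - \frac{1}{48}) = \left(-1\right) \left(- \frac{2305}{48}\right) = \frac{2305}{48}$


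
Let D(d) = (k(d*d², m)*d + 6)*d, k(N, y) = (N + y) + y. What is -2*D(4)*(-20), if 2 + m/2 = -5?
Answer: 24000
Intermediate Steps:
m = -14 (m = -4 + 2*(-5) = -4 - 10 = -14)
k(N, y) = N + 2*y
D(d) = d*(6 + d*(-28 + d³)) (D(d) = ((d*d² + 2*(-14))*d + 6)*d = ((d³ - 28)*d + 6)*d = ((-28 + d³)*d + 6)*d = (d*(-28 + d³) + 6)*d = (6 + d*(-28 + d³))*d = d*(6 + d*(-28 + d³)))
-2*D(4)*(-20) = -8*(6 + 4*(-28 + 4³))*(-20) = -8*(6 + 4*(-28 + 64))*(-20) = -8*(6 + 4*36)*(-20) = -8*(6 + 144)*(-20) = -8*150*(-20) = -2*600*(-20) = -1200*(-20) = 24000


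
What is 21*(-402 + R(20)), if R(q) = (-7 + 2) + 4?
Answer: -8463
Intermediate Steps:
R(q) = -1 (R(q) = -5 + 4 = -1)
21*(-402 + R(20)) = 21*(-402 - 1) = 21*(-403) = -8463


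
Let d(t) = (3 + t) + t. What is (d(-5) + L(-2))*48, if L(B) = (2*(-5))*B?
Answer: 624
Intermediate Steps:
d(t) = 3 + 2*t
L(B) = -10*B
(d(-5) + L(-2))*48 = ((3 + 2*(-5)) - 10*(-2))*48 = ((3 - 10) + 20)*48 = (-7 + 20)*48 = 13*48 = 624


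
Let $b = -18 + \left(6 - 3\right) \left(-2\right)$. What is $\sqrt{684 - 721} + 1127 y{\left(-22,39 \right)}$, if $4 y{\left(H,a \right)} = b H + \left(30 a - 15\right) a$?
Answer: $\frac{51360771}{4} + i \sqrt{37} \approx 1.284 \cdot 10^{7} + 6.0828 i$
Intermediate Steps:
$b = -24$ ($b = -18 + 3 \left(-2\right) = -18 - 6 = -24$)
$y{\left(H,a \right)} = - 6 H + \frac{a \left(-15 + 30 a\right)}{4}$ ($y{\left(H,a \right)} = \frac{- 24 H + \left(30 a - 15\right) a}{4} = \frac{- 24 H + \left(-15 + 30 a\right) a}{4} = \frac{- 24 H + a \left(-15 + 30 a\right)}{4} = - 6 H + \frac{a \left(-15 + 30 a\right)}{4}$)
$\sqrt{684 - 721} + 1127 y{\left(-22,39 \right)} = \sqrt{684 - 721} + 1127 \left(\left(-6\right) \left(-22\right) - \frac{585}{4} + \frac{15 \cdot 39^{2}}{2}\right) = \sqrt{-37} + 1127 \left(132 - \frac{585}{4} + \frac{15}{2} \cdot 1521\right) = i \sqrt{37} + 1127 \left(132 - \frac{585}{4} + \frac{22815}{2}\right) = i \sqrt{37} + 1127 \cdot \frac{45573}{4} = i \sqrt{37} + \frac{51360771}{4} = \frac{51360771}{4} + i \sqrt{37}$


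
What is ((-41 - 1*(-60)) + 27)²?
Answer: 2116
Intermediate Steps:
((-41 - 1*(-60)) + 27)² = ((-41 + 60) + 27)² = (19 + 27)² = 46² = 2116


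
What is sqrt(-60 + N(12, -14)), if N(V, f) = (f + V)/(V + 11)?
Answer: I*sqrt(31786)/23 ≈ 7.7516*I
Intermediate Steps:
N(V, f) = (V + f)/(11 + V)
sqrt(-60 + N(12, -14)) = sqrt(-60 + (12 - 14)/(11 + 12)) = sqrt(-60 - 2/23) = sqrt(-1382/23) = I*sqrt(31786)/23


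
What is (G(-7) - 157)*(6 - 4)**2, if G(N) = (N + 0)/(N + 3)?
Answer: -621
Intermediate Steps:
G(N) = N/(3 + N)
(G(-7) - 157)*(6 - 4)**2 = (-7/(3 - 7) - 157)*(6 - 4)**2 = (-7/(-4) - 157)*2**2 = (-7*(-1/4) - 157)*4 = (7/4 - 157)*4 = -621/4*4 = -621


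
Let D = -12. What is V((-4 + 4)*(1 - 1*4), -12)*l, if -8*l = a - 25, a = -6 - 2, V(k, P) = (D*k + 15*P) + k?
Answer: -1485/2 ≈ -742.50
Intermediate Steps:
V(k, P) = -11*k + 15*P (V(k, P) = (-12*k + 15*P) + k = -11*k + 15*P)
a = -8
l = 33/8 (l = -(-8 - 25)/8 = -⅛*(-33) = 33/8 ≈ 4.1250)
V((-4 + 4)*(1 - 1*4), -12)*l = (-11*(-4 + 4)*(1 - 1*4) + 15*(-12))*(33/8) = (-0*(1 - 4) - 180)*(33/8) = (-0*(-3) - 180)*(33/8) = (-11*0 - 180)*(33/8) = (0 - 180)*(33/8) = -180*33/8 = -1485/2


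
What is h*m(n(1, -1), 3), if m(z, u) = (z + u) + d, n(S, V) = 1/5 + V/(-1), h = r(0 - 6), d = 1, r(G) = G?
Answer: -156/5 ≈ -31.200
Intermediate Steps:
h = -6 (h = 0 - 6 = -6)
n(S, V) = ⅕ - V (n(S, V) = 1*(⅕) + V*(-1) = ⅕ - V)
m(z, u) = 1 + u + z (m(z, u) = (z + u) + 1 = (u + z) + 1 = 1 + u + z)
h*m(n(1, -1), 3) = -6*(1 + 3 + (⅕ - 1*(-1))) = -6*(1 + 3 + (⅕ + 1)) = -6*(1 + 3 + 6/5) = -6*26/5 = -156/5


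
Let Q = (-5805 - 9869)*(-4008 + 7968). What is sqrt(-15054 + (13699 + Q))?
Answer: I*sqrt(62070395) ≈ 7878.5*I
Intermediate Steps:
Q = -62069040 (Q = -15674*3960 = -62069040)
sqrt(-15054 + (13699 + Q)) = sqrt(-15054 + (13699 - 62069040)) = sqrt(-15054 - 62055341) = sqrt(-62070395) = I*sqrt(62070395)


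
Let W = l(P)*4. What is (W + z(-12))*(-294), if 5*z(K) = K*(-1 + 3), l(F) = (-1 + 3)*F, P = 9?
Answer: -98784/5 ≈ -19757.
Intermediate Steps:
l(F) = 2*F
z(K) = 2*K/5 (z(K) = (K*(-1 + 3))/5 = (K*2)/5 = (2*K)/5 = 2*K/5)
W = 72 (W = (2*9)*4 = 18*4 = 72)
(W + z(-12))*(-294) = (72 + (⅖)*(-12))*(-294) = (72 - 24/5)*(-294) = (336/5)*(-294) = -98784/5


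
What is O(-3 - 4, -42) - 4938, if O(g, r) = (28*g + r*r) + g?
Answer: -3377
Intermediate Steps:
O(g, r) = r² + 29*g (O(g, r) = (28*g + r²) + g = (r² + 28*g) + g = r² + 29*g)
O(-3 - 4, -42) - 4938 = ((-42)² + 29*(-3 - 4)) - 4938 = (1764 + 29*(-7)) - 4938 = (1764 - 203) - 4938 = 1561 - 4938 = -3377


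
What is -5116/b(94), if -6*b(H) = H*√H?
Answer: 7674*√94/2209 ≈ 33.681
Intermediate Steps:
b(H) = -H^(3/2)/6 (b(H) = -H*√H/6 = -H^(3/2)/6)
-5116/b(94) = -5116*(-3*√94/4418) = -(-7674)*√94/2209 = 7674*√94/2209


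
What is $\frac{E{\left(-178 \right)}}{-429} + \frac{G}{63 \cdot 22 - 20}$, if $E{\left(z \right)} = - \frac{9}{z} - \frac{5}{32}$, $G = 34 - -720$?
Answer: $\frac{460821167}{834483936} \approx 0.55222$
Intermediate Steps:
$G = 754$ ($G = 34 + 720 = 754$)
$E{\left(z \right)} = - \frac{5}{32} - \frac{9}{z}$ ($E{\left(z \right)} = - \frac{9}{z} - \frac{5}{32} = - \frac{5}{32} - \frac{9}{z}$)
$\frac{E{\left(-178 \right)}}{-429} + \frac{G}{63 \cdot 22 - 20} = \frac{- \frac{5}{32} - \frac{9}{-178}}{-429} + \frac{754}{63 \cdot 22 - 20} = \left(- \frac{5}{32} - - \frac{9}{178}\right) \left(- \frac{1}{429}\right) + \frac{754}{1386 - 20} = \left(- \frac{5}{32} + \frac{9}{178}\right) \left(- \frac{1}{429}\right) + \frac{754}{1366} = \left(- \frac{301}{2848}\right) \left(- \frac{1}{429}\right) + 754 \cdot \frac{1}{1366} = \frac{301}{1221792} + \frac{377}{683} = \frac{460821167}{834483936}$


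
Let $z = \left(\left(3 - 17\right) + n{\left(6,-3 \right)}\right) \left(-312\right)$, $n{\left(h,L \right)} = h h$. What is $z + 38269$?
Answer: $31405$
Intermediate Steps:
$n{\left(h,L \right)} = h^{2}$
$z = -6864$ ($z = \left(\left(3 - 17\right) + 6^{2}\right) \left(-312\right) = \left(\left(3 - 17\right) + 36\right) \left(-312\right) = \left(-14 + 36\right) \left(-312\right) = 22 \left(-312\right) = -6864$)
$z + 38269 = -6864 + 38269 = 31405$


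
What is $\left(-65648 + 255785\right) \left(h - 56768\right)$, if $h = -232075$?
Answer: $-54919741491$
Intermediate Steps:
$\left(-65648 + 255785\right) \left(h - 56768\right) = \left(-65648 + 255785\right) \left(-232075 - 56768\right) = 190137 \left(-288843\right) = -54919741491$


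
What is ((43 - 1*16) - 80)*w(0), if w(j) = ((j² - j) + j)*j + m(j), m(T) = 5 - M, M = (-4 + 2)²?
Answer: -53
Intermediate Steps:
M = 4 (M = (-2)² = 4)
m(T) = 1 (m(T) = 5 - 1*4 = 5 - 4 = 1)
w(j) = 1 + j³ (w(j) = ((j² - j) + j)*j + 1 = j²*j + 1 = j³ + 1 = 1 + j³)
((43 - 1*16) - 80)*w(0) = ((43 - 1*16) - 80)*(1 + 0³) = ((43 - 16) - 80)*(1 + 0) = (27 - 80)*1 = -53*1 = -53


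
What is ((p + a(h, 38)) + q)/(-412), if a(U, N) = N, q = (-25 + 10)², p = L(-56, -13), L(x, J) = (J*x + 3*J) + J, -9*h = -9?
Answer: -939/412 ≈ -2.2791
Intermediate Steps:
h = 1 (h = -⅑*(-9) = 1)
L(x, J) = 4*J + J*x (L(x, J) = (3*J + J*x) + J = 4*J + J*x)
p = 676 (p = -13*(4 - 56) = -13*(-52) = 676)
q = 225 (q = (-15)² = 225)
((p + a(h, 38)) + q)/(-412) = ((676 + 38) + 225)/(-412) = (714 + 225)*(-1/412) = 939*(-1/412) = -939/412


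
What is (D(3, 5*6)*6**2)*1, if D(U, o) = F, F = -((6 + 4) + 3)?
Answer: -468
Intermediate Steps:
F = -13 (F = -(10 + 3) = -1*13 = -13)
D(U, o) = -13
(D(3, 5*6)*6**2)*1 = -13*6**2*1 = -13*36*1 = -468*1 = -468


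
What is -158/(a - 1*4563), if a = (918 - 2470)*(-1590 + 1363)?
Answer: -158/347741 ≈ -0.00045436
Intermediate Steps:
a = 352304 (a = -1552*(-227) = 352304)
-158/(a - 1*4563) = -158/(352304 - 1*4563) = -158/(352304 - 4563) = -158/347741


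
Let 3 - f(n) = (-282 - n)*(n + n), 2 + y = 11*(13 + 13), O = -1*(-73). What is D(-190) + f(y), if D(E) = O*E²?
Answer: 2956791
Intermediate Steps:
O = 73
D(E) = 73*E²
y = 284 (y = -2 + 11*(13 + 13) = -2 + 11*26 = -2 + 286 = 284)
f(n) = 3 - 2*n*(-282 - n) (f(n) = 3 - (-282 - n)*(n + n) = 3 - (-282 - n)*2*n = 3 - 2*n*(-282 - n))
D(-190) + f(y) = 73*(-190)² + (3 + 2*284² + 564*284) = 73*36100 + (3 + 2*80656 + 160176) = 2635300 + (3 + 161312 + 160176) = 2635300 + 321491 = 2956791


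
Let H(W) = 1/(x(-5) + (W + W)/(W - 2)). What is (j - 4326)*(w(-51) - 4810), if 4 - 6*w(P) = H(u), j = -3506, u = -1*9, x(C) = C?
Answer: 1393653492/37 ≈ 3.7666e+7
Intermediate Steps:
u = -9
H(W) = 1/(-5 + 2*W/(-2 + W)) (H(W) = 1/(-5 + (W + W)/(W - 2)) = 1/(-5 + (2*W)/(-2 + W)) = 1/(-5 + 2*W/(-2 + W)))
w(P) = 53/74 (w(P) = ⅔ - (-2 - 9)/(6*(10 - 3*(-9))) = ⅔ - (-11)/(6*(10 + 27)) = ⅔ - (-11)/(6*37) = ⅔ - (-11)/222 = ⅔ - ⅙*(-11/37) = ⅔ + 11/222 = 53/74)
(j - 4326)*(w(-51) - 4810) = (-3506 - 4326)*(53/74 - 4810) = -7832*(-355887/74) = 1393653492/37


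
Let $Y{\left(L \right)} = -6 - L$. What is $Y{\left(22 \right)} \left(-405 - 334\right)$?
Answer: $20692$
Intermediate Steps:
$Y{\left(22 \right)} \left(-405 - 334\right) = \left(-6 - 22\right) \left(-405 - 334\right) = \left(-6 - 22\right) \left(-739\right) = \left(-28\right) \left(-739\right) = 20692$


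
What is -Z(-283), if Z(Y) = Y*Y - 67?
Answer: -80022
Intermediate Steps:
Z(Y) = -67 + Y**2 (Z(Y) = Y**2 - 67 = -67 + Y**2)
-Z(-283) = -(-67 + (-283)**2) = -(-67 + 80089) = -1*80022 = -80022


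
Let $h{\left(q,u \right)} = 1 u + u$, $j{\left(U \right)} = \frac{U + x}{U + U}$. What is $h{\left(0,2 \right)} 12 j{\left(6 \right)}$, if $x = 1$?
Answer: $28$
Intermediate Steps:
$j{\left(U \right)} = \frac{1 + U}{2 U}$ ($j{\left(U \right)} = \frac{U + 1}{U + U} = \frac{1 + U}{2 U}$)
$h{\left(q,u \right)} = 2 u$ ($h{\left(q,u \right)} = u + u = 2 u$)
$h{\left(0,2 \right)} 12 j{\left(6 \right)} = 2 \cdot 2 \cdot 12 \frac{1 + 6}{2 \cdot 6} = 4 \cdot 12 \cdot \frac{1}{2} \cdot \frac{1}{6} \cdot 7 = 48 \cdot \frac{7}{12} = 28$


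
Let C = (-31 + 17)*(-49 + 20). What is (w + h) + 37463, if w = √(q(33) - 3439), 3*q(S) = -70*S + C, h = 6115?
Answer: 43578 + 11*I*√303/3 ≈ 43578.0 + 63.825*I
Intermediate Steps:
C = 406 (C = -14*(-29) = 406)
q(S) = 406/3 - 70*S/3 (q(S) = (-70*S + 406)/3 = (406 - 70*S)/3 = 406/3 - 70*S/3)
w = 11*I*√303/3 (w = √((406/3 - 70/3*33) - 3439) = √((406/3 - 770) - 3439) = √(-1904/3 - 3439) = √(-12221/3) = 11*I*√303/3 ≈ 63.825*I)
(w + h) + 37463 = (11*I*√303/3 + 6115) + 37463 = (6115 + 11*I*√303/3) + 37463 = 43578 + 11*I*√303/3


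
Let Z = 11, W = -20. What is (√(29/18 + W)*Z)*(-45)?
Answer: -165*I*√662/2 ≈ -2122.7*I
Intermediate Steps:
(√(29/18 + W)*Z)*(-45) = (√(29/18 - 20)*11)*(-45) = (√(-331/18)*11)*(-45) = ((I*√662/6)*11)*(-45) = (11*I*√662/6)*(-45) = -165*I*√662/2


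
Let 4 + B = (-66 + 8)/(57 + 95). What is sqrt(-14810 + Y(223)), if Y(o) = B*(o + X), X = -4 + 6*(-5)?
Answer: I*sqrt(22581443)/38 ≈ 125.05*I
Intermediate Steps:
B = -333/76 (B = -4 + (-66 + 8)/(57 + 95) = -4 - 58/152 = -4 - 58*1/152 = -4 - 29/76 = -333/76 ≈ -4.3816)
X = -34 (X = -4 - 30 = -34)
Y(o) = 5661/38 - 333*o/76 (Y(o) = -333*(o - 34)/76 = -333*(-34 + o)/76 = 5661/38 - 333*o/76)
sqrt(-14810 + Y(223)) = sqrt(-14810 + (5661/38 - 333/76*223)) = sqrt(-14810 + (5661/38 - 74259/76)) = sqrt(-14810 - 62937/76) = sqrt(-1188497/76) = I*sqrt(22581443)/38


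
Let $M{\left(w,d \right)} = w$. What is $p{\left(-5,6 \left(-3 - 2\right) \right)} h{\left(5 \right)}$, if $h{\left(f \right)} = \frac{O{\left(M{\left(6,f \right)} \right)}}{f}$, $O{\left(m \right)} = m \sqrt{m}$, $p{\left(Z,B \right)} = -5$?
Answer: $- 6 \sqrt{6} \approx -14.697$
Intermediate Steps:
$O{\left(m \right)} = m^{\frac{3}{2}}$
$h{\left(f \right)} = \frac{6 \sqrt{6}}{f}$ ($h{\left(f \right)} = \frac{6^{\frac{3}{2}}}{f} = \frac{6 \sqrt{6}}{f}$)
$p{\left(-5,6 \left(-3 - 2\right) \right)} h{\left(5 \right)} = - 5 \frac{6 \sqrt{6}}{5} = - 6 \sqrt{6}$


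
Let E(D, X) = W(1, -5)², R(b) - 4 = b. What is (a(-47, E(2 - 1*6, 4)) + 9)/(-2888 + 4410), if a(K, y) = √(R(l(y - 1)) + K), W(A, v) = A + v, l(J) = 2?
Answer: 9/1522 + I*√41/1522 ≈ 0.0059133 + 0.004207*I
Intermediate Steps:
R(b) = 4 + b
E(D, X) = 16 (E(D, X) = (1 - 5)² = (-4)² = 16)
a(K, y) = √(6 + K) (a(K, y) = √((4 + 2) + K) = √(6 + K))
(a(-47, E(2 - 1*6, 4)) + 9)/(-2888 + 4410) = (√(6 - 47) + 9)/(-2888 + 4410) = (√(-41) + 9)/1522 = (I*√41 + 9)*(1/1522) = (9 + I*√41)*(1/1522) = 9/1522 + I*√41/1522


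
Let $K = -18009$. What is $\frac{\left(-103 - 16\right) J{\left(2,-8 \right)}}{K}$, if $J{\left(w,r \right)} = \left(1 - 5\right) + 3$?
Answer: $- \frac{119}{18009} \approx -0.0066078$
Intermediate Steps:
$J{\left(w,r \right)} = -1$ ($J{\left(w,r \right)} = -4 + 3 = -1$)
$\frac{\left(-103 - 16\right) J{\left(2,-8 \right)}}{K} = \frac{\left(-103 - 16\right) \left(-1\right)}{-18009} = \left(-119\right) \left(-1\right) \left(- \frac{1}{18009}\right) = 119 \left(- \frac{1}{18009}\right) = - \frac{119}{18009}$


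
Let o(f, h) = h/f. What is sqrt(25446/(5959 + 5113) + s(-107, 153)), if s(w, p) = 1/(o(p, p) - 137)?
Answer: sqrt(1268153318)/23528 ≈ 1.5136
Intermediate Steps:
s(w, p) = -1/136 (s(w, p) = 1/(p/p - 137) = 1/(1 - 137) = 1/(-136) = -1/136)
sqrt(25446/(5959 + 5113) + s(-107, 153)) = sqrt(25446/(5959 + 5113) - 1/136) = sqrt(25446/11072 - 1/136) = sqrt(25446*(1/11072) - 1/136) = sqrt(12723/5536 - 1/136) = sqrt(215599/94112) = sqrt(1268153318)/23528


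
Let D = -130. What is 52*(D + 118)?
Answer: -624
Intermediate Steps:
52*(D + 118) = 52*(-130 + 118) = 52*(-12) = -624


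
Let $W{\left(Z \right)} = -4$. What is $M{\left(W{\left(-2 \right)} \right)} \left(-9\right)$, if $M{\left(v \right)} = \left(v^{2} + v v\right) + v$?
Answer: $-252$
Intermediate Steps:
$M{\left(v \right)} = v + 2 v^{2}$ ($M{\left(v \right)} = \left(v^{2} + v^{2}\right) + v = 2 v^{2} + v = v + 2 v^{2}$)
$M{\left(W{\left(-2 \right)} \right)} \left(-9\right) = - 4 \left(1 + 2 \left(-4\right)\right) \left(-9\right) = - 4 \left(1 - 8\right) \left(-9\right) = \left(-4\right) \left(-7\right) \left(-9\right) = 28 \left(-9\right) = -252$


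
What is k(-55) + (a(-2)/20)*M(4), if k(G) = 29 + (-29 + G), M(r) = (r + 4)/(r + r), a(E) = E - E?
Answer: -55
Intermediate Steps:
a(E) = 0
M(r) = (4 + r)/(2*r) (M(r) = (4 + r)/((2*r)) = (4 + r)*(1/(2*r)) = (4 + r)/(2*r))
k(G) = G
k(-55) + (a(-2)/20)*M(4) = -55 + (0/20)*((½)*(4 + 4)/4) = -55 + (0*(1/20))*((½)*(¼)*8) = -55 + 0*1 = -55 + 0 = -55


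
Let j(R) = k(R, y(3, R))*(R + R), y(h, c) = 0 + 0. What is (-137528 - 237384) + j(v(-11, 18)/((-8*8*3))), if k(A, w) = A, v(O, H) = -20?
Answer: -431898599/1152 ≈ -3.7491e+5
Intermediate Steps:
y(h, c) = 0
j(R) = 2*R² (j(R) = R*(R + R) = R*(2*R) = 2*R²)
(-137528 - 237384) + j(v(-11, 18)/((-8*8*3))) = (-137528 - 237384) + 2*(-20/(-8*8*3))² = -374912 + 2*(-20/((-64*3)))² = -374912 + 2*(-20/(-192))² = -374912 + 2*(-20*(-1/192))² = -374912 + 2*(5/48)² = -374912 + 2*(25/2304) = -374912 + 25/1152 = -431898599/1152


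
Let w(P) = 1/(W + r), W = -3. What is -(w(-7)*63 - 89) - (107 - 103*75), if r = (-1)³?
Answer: 30891/4 ≈ 7722.8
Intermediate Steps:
r = -1
w(P) = -¼ (w(P) = 1/(-3 - 1) = 1/(-4) = -¼)
-(w(-7)*63 - 89) - (107 - 103*75) = -(-¼*63 - 89) - (107 - 103*75) = -(-63/4 - 89) - (107 - 7725) = -1*(-419/4) - 1*(-7618) = 419/4 + 7618 = 30891/4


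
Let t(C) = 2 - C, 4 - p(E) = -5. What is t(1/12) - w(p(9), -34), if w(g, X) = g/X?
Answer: 445/204 ≈ 2.1814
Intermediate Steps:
p(E) = 9 (p(E) = 4 - 1*(-5) = 4 + 5 = 9)
t(1/12) - w(p(9), -34) = (2 - 1/12) - 9/(-34) = (2 - 1*1/12) - 9*(-1)/34 = (2 - 1/12) - 1*(-9/34) = 23/12 + 9/34 = 445/204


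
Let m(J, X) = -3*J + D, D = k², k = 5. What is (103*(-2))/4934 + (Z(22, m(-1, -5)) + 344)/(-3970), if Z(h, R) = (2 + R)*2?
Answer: -702789/4896995 ≈ -0.14351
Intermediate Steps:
D = 25 (D = 5² = 25)
m(J, X) = 25 - 3*J (m(J, X) = -3*J + 25 = 25 - 3*J)
Z(h, R) = 4 + 2*R
(103*(-2))/4934 + (Z(22, m(-1, -5)) + 344)/(-3970) = (103*(-2))/4934 + ((4 + 2*(25 - 3*(-1))) + 344)/(-3970) = -206*1/4934 + ((4 + 2*(25 + 3)) + 344)*(-1/3970) = -103/2467 + ((4 + 2*28) + 344)*(-1/3970) = -103/2467 + ((4 + 56) + 344)*(-1/3970) = -103/2467 + (60 + 344)*(-1/3970) = -103/2467 + 404*(-1/3970) = -103/2467 - 202/1985 = -702789/4896995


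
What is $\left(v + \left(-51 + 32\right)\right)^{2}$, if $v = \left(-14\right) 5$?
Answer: $7921$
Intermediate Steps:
$v = -70$
$\left(v + \left(-51 + 32\right)\right)^{2} = \left(-70 + \left(-51 + 32\right)\right)^{2} = \left(-70 - 19\right)^{2} = \left(-89\right)^{2} = 7921$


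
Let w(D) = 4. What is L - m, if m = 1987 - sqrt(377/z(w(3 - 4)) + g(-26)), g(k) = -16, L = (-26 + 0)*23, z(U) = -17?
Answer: -2585 + I*sqrt(11033)/17 ≈ -2585.0 + 6.1787*I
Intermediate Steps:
L = -598 (L = -26*23 = -598)
m = 1987 - I*sqrt(11033)/17 (m = 1987 - sqrt(377/(-17) - 16) = 1987 - sqrt(377*(-1/17) - 16) = 1987 - sqrt(-377/17 - 16) = 1987 - sqrt(-649/17) = 1987 - I*sqrt(11033)/17 ≈ 1987.0 - 6.1787*I)
L - m = -598 - (1987 - I*sqrt(11033)/17) = -598 + (-1987 + I*sqrt(11033)/17) = -2585 + I*sqrt(11033)/17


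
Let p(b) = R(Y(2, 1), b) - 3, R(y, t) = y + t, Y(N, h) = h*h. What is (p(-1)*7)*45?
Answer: -945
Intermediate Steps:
Y(N, h) = h**2
R(y, t) = t + y
p(b) = -2 + b (p(b) = (b + 1**2) - 3 = (b + 1) - 3 = (1 + b) - 3 = -2 + b)
(p(-1)*7)*45 = ((-2 - 1)*7)*45 = -3*7*45 = -21*45 = -945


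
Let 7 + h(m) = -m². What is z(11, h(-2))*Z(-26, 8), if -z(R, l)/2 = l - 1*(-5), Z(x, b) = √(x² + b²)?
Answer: 24*√185 ≈ 326.44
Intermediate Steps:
Z(x, b) = √(b² + x²)
h(m) = -7 - m²
z(R, l) = -10 - 2*l (z(R, l) = -2*(l - 1*(-5)) = -2*(l + 5) = -2*(5 + l) = -10 - 2*l)
z(11, h(-2))*Z(-26, 8) = (-10 - 2*(-7 - 1*(-2)²))*√(8² + (-26)²) = (-10 - 2*(-7 - 1*4))*√(64 + 676) = (-10 - 2*(-7 - 4))*√740 = (-10 - 2*(-11))*(2*√185) = (-10 + 22)*(2*√185) = 12*(2*√185) = 24*√185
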